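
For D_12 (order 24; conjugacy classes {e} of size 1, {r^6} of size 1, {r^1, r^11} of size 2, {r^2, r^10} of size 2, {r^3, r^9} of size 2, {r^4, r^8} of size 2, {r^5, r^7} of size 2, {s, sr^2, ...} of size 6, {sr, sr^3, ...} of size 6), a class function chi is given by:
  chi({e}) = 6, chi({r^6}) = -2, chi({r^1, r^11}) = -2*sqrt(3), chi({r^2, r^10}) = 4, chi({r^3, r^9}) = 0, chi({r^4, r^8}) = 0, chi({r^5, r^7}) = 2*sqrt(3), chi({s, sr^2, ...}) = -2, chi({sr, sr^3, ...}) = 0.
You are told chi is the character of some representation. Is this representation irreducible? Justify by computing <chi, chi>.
Not irreducible (reducible): <chi, chi> = 6 > 1.

Solution. <chi, chi> = (1/|G|) sum_C |C| * |chi(C)|^2 = (1/24)[1*|6|^2 + 1*|-2|^2 + 2*|-2*sqrt(3)|^2 + 2*|4|^2 + 2*|0|^2 + 2*|0|^2 + 2*|2*sqrt(3)|^2 + 6*|-2|^2 + 6*|0|^2]
  = (1/24)[(36) + (4) + (24) + (32) + (0) + (0) + (24) + (24) + (0)] = 144/24 = 6.
A character is irreducible iff <chi, chi> = 1, so this representation is reducible.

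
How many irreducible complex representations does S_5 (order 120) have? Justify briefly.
7

Argument: The number of irreducible complex representations of a finite group equals its number of conjugacy classes. Conjugacy classes in S_5 correspond to cycle types, i.e. partitions of 5; there are p(5) = 7 of them, so S_5 (order 120) has exactly 7 irreducible complex representations.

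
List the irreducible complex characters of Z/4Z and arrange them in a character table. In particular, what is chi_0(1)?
Character table of Z/4Z (irreps indexed chi_0,...,chi_3 with chi_k(m) = zeta_4^(k*m), zeta_4 = exp(2*pi*i/4)):
  irrep \ class  {0} (size 1)  {1} (size 1)  {2} (size 1)  {3} (size 1)
  chi_0          1             1             1             1           
  chi_1          1             I             -1            -I          
  chi_2          1             -1            1             -1          
  chi_3          1             -I            -1            I           

Spot check: chi_0(1) = zeta_4^(0*1) = zeta_4^0 = 1.

Solution. Z/4Z is abelian, so all 4 irreducible complex representations are 1-dimensional. They are given by chi_k(m) = zeta_4^(k*m) for k = 0,...,3. Row orthogonality: sum_m chi_k(m) conj(chi_l(m)) = 4 * [k = l].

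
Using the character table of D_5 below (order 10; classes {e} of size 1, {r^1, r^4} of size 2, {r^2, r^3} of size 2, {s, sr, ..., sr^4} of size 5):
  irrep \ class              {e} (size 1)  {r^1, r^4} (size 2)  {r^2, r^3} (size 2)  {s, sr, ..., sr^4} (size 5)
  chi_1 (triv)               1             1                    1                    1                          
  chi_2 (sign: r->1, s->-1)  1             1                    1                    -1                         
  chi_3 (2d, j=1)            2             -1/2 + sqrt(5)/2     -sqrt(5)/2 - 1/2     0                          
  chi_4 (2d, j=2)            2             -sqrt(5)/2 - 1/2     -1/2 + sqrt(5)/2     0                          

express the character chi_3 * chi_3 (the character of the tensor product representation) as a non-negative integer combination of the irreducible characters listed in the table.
chi_3 tensor chi_3 = chi_1 + chi_2 + chi_4 (all other irreducibles have multiplicity 0).

Details: The character of a tensor product is the pointwise product (chi_3 * chi_3)(C) = chi_3(C) * chi_3(C):
  {e}: (2)*(2), {r^1, r^4}: (-1/2 + sqrt(5)/2)*(-1/2 + sqrt(5)/2), {r^2, r^3}: (-sqrt(5)/2 - 1/2)*(-sqrt(5)/2 - 1/2), {s, sr, ..., sr^4}: (0)*(0)
so (chi_3 * chi_3) takes values
  {e} -> 4, {r^1, r^4} -> 3/2 - sqrt(5)/2, {r^2, r^3} -> sqrt(5)/2 + 3/2, {s, sr, ..., sr^4} -> 0.
Now take the inner product of this character with each irreducible chi from the table, <chi_3*chi_3, chi> = (1/10) sum_C |C| (chi_3*chi_3)(C) conj(chi(C)):
  <chi_3*chi_3, chi_1> = (1/10)[1*(4)*conj(1) + 2*(3/2 - sqrt(5)/2)*conj(1) + 2*(sqrt(5)/2 + 3/2)*conj(1) + 5*(0)*conj(1)]
      = (1/10)[(4) + (3 - sqrt(5)) + (sqrt(5) + 3) + (0)] = 10/10 = 1
  <chi_3*chi_3, chi_2> = (1/10)[1*(4)*conj(1) + 2*(3/2 - sqrt(5)/2)*conj(1) + 2*(sqrt(5)/2 + 3/2)*conj(1) + 5*(0)*conj(-1)]
      = (1/10)[(4) + (3 - sqrt(5)) + (sqrt(5) + 3) + (0)] = 10/10 = 1
  <chi_3*chi_3, chi_3> = (1/10)[1*(4)*conj(2) + 2*(3/2 - sqrt(5)/2)*conj(-1/2 + sqrt(5)/2) + 2*(sqrt(5)/2 + 3/2)*conj(-sqrt(5)/2 - 1/2) + 5*(0)*conj(0)]
      = (1/10)[(8) + (-4 + 2*sqrt(5)) + (-2*sqrt(5) - 4) + (0)] = 0/10 = 0
  <chi_3*chi_3, chi_4> = (1/10)[1*(4)*conj(2) + 2*(3/2 - sqrt(5)/2)*conj(-sqrt(5)/2 - 1/2) + 2*(sqrt(5)/2 + 3/2)*conj(-1/2 + sqrt(5)/2) + 5*(0)*conj(0)]
      = (1/10)[(8) + (1 - sqrt(5)) + (1 + sqrt(5)) + (0)] = 10/10 = 1
Hence the multiplicities are chi_1: 1, chi_2: 1, chi_4: 1. Dimension check: dim(chi_3)*dim(chi_3) = 2*2 = 4 and sum (mult * dim) = 1*1 + 1*1 + 1*2 = 4.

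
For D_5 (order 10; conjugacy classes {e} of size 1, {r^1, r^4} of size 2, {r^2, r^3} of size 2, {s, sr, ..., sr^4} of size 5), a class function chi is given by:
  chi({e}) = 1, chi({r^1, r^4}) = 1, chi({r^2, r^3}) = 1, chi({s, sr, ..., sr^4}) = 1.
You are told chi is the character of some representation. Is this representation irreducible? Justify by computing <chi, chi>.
Irreducible: <chi, chi> = 1.

Explanation: <chi, chi> = (1/|G|) sum_C |C| * |chi(C)|^2 = (1/10)[1*|1|^2 + 2*|1|^2 + 2*|1|^2 + 5*|1|^2]
  = (1/10)[(1) + (2) + (2) + (5)] = 10/10 = 1.
A character is irreducible iff <chi, chi> = 1, so this representation is irreducible.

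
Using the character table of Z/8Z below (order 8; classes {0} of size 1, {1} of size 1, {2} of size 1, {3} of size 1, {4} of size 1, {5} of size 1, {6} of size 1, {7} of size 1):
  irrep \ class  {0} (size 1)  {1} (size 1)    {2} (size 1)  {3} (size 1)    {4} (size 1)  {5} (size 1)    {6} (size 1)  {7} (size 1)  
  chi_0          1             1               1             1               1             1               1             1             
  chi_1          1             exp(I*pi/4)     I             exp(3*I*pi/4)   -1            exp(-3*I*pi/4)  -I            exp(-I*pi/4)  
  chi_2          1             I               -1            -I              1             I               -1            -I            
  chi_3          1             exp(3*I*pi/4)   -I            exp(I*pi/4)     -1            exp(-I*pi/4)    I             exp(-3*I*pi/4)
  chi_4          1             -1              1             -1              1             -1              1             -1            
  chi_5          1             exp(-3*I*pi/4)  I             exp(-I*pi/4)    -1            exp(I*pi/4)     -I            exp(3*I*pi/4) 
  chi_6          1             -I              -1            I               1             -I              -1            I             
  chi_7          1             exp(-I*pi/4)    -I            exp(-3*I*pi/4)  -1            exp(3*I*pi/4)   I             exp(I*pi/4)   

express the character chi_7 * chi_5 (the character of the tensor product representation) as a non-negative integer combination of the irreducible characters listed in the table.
chi_7 tensor chi_5 = chi_4 (all other irreducibles have multiplicity 0).

The character of a tensor product is the pointwise product (chi_7 * chi_5)(C) = chi_7(C) * chi_5(C):
  {0}: (1)*(1), {1}: (exp(-I*pi/4))*(exp(-3*I*pi/4)), {2}: (-I)*(I), {3}: (exp(-3*I*pi/4))*(exp(-I*pi/4)), {4}: (-1)*(-1), {5}: (exp(3*I*pi/4))*(exp(I*pi/4)), {6}: (I)*(-I), {7}: (exp(I*pi/4))*(exp(3*I*pi/4))
so (chi_7 * chi_5) takes values
  {0} -> 1, {1} -> -1, {2} -> 1, {3} -> -1, {4} -> 1, {5} -> -1, {6} -> 1, {7} -> -1.
Now take the inner product of this character with each irreducible chi from the table, <chi_7*chi_5, chi> = (1/8) sum_C |C| (chi_7*chi_5)(C) conj(chi(C)):
  <chi_7*chi_5, chi_0> = (1/8)[1*(1)*conj(1) + 1*(-1)*conj(1) + 1*(1)*conj(1) + 1*(-1)*conj(1) + 1*(1)*conj(1) + 1*(-1)*conj(1) + 1*(1)*conj(1) + 1*(-1)*conj(1)]
      = (1/8)[(1) + (-1) + (1) + (-1) + (1) + (-1) + (1) + (-1)] = 0/8 = 0
  <chi_7*chi_5, chi_1> = (1/8)[1*(1)*conj(1) + 1*(-1)*conj(exp(I*pi/4)) + 1*(1)*conj(I) + 1*(-1)*conj(exp(3*I*pi/4)) + 1*(1)*conj(-1) + 1*(-1)*conj(exp(-3*I*pi/4)) + 1*(1)*conj(-I) + 1*(-1)*conj(exp(-I*pi/4))]
      = (1/8)[(1) + (-exp(-I*pi/4)) + (-I) + (-exp(-3*I*pi/4)) + (-1) + (-exp(3*I*pi/4)) + (I) + (-exp(I*pi/4))] = 0/8 = 0
  <chi_7*chi_5, chi_2> = (1/8)[1*(1)*conj(1) + 1*(-1)*conj(I) + 1*(1)*conj(-1) + 1*(-1)*conj(-I) + 1*(1)*conj(1) + 1*(-1)*conj(I) + 1*(1)*conj(-1) + 1*(-1)*conj(-I)]
      = (1/8)[(1) + (I) + (-1) + (-I) + (1) + (I) + (-1) + (-I)] = 0/8 = 0
  <chi_7*chi_5, chi_3> = (1/8)[1*(1)*conj(1) + 1*(-1)*conj(exp(3*I*pi/4)) + 1*(1)*conj(-I) + 1*(-1)*conj(exp(I*pi/4)) + 1*(1)*conj(-1) + 1*(-1)*conj(exp(-I*pi/4)) + 1*(1)*conj(I) + 1*(-1)*conj(exp(-3*I*pi/4))]
      = (1/8)[(1) + (-exp(-3*I*pi/4)) + (I) + (-exp(-I*pi/4)) + (-1) + (-exp(I*pi/4)) + (-I) + (-exp(3*I*pi/4))] = 0/8 = 0
  <chi_7*chi_5, chi_4> = (1/8)[1*(1)*conj(1) + 1*(-1)*conj(-1) + 1*(1)*conj(1) + 1*(-1)*conj(-1) + 1*(1)*conj(1) + 1*(-1)*conj(-1) + 1*(1)*conj(1) + 1*(-1)*conj(-1)]
      = (1/8)[(1) + (1) + (1) + (1) + (1) + (1) + (1) + (1)] = 8/8 = 1
  <chi_7*chi_5, chi_5> = (1/8)[1*(1)*conj(1) + 1*(-1)*conj(exp(-3*I*pi/4)) + 1*(1)*conj(I) + 1*(-1)*conj(exp(-I*pi/4)) + 1*(1)*conj(-1) + 1*(-1)*conj(exp(I*pi/4)) + 1*(1)*conj(-I) + 1*(-1)*conj(exp(3*I*pi/4))]
      = (1/8)[(1) + (-exp(3*I*pi/4)) + (-I) + (-exp(I*pi/4)) + (-1) + (-exp(-I*pi/4)) + (I) + (-exp(-3*I*pi/4))] = 0/8 = 0
  <chi_7*chi_5, chi_6> = (1/8)[1*(1)*conj(1) + 1*(-1)*conj(-I) + 1*(1)*conj(-1) + 1*(-1)*conj(I) + 1*(1)*conj(1) + 1*(-1)*conj(-I) + 1*(1)*conj(-1) + 1*(-1)*conj(I)]
      = (1/8)[(1) + (-I) + (-1) + (I) + (1) + (-I) + (-1) + (I)] = 0/8 = 0
  <chi_7*chi_5, chi_7> = (1/8)[1*(1)*conj(1) + 1*(-1)*conj(exp(-I*pi/4)) + 1*(1)*conj(-I) + 1*(-1)*conj(exp(-3*I*pi/4)) + 1*(1)*conj(-1) + 1*(-1)*conj(exp(3*I*pi/4)) + 1*(1)*conj(I) + 1*(-1)*conj(exp(I*pi/4))]
      = (1/8)[(1) + (-exp(I*pi/4)) + (I) + (-exp(3*I*pi/4)) + (-1) + (-exp(-3*I*pi/4)) + (-I) + (-exp(-I*pi/4))] = 0/8 = 0
(Exp terms are combined using exp(i*s)*conj(exp(i*t)) = exp(i*(s-t)), and sums of them are collapsed using the identity that for every m > 1 the m distinct m-th roots of unity sum to 0, e.g. 1 + exp(2*I*pi/3) + exp(-2*I*pi/3) = 0.)
Hence the multiplicities are chi_4: 1. Dimension check: dim(chi_7)*dim(chi_5) = 1*1 = 1 and sum (mult * dim) = 1*1 = 1.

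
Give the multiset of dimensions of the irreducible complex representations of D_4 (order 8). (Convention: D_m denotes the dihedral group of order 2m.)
Dimensions: 1, 1, 1, 1, 2

Reasoning: There are 5 irreducibles (= number of conjugacy classes). Their dimensions d_i satisfy sum d_i^2 = |G| = 8: 1 + 1 + 1 + 1 + 4 = 8.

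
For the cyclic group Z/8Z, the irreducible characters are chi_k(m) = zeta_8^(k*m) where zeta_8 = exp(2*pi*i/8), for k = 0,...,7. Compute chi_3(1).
chi_3(1) = zeta_8^3 = exp(3*I*pi/4)

Details: chi_3(1) = zeta_8^(3*1) = zeta_8^3. Since zeta_8^8 = 1, this equals zeta_8^3 = exp(2*pi*i*3/8) = exp(3*I*pi/4).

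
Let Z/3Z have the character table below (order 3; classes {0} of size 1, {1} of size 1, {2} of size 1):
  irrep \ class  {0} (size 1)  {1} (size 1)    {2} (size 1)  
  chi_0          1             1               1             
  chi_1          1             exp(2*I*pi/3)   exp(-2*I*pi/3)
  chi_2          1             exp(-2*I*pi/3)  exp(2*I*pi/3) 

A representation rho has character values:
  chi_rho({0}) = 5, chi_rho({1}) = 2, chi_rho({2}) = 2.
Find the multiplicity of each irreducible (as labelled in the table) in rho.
Multiplicities: chi_0: 3, chi_1: 1, chi_2: 1.

Why: Use <chi_rho, chi> = (1/|G|) sum_C |C| * chi_rho(C) * conj(chi(C)) with |G| = 3 for each irreducible chi in the table:
  <chi_rho, chi_0> = (1/3)[1*(5)*conj(1) + 1*(2)*conj(1) + 1*(2)*conj(1)]
      = (1/3)[(5) + (2) + (2)] = 9/3 = 3
  <chi_rho, chi_1> = (1/3)[1*(5)*conj(1) + 1*(2)*conj(exp(2*I*pi/3)) + 1*(2)*conj(exp(-2*I*pi/3))]
      = (1/3)[(5) + (1 + 3*exp(-2*I*pi/3) + exp(2*I*pi/3)) + (1 + exp(-2*I*pi/3) + 3*exp(2*I*pi/3))] = 3/3 = 1
  <chi_rho, chi_2> = (1/3)[1*(5)*conj(1) + 1*(2)*conj(exp(-2*I*pi/3)) + 1*(2)*conj(exp(2*I*pi/3))]
      = (1/3)[(5) + (1 + exp(-2*I*pi/3) + 3*exp(2*I*pi/3)) + (1 + 3*exp(-2*I*pi/3) + exp(2*I*pi/3))] = 3/3 = 1
(Exp terms are combined using exp(i*s)*conj(exp(i*t)) = exp(i*(s-t)), and sums of them are collapsed using the identity that for every m > 1 the m distinct m-th roots of unity sum to 0, e.g. 1 + exp(2*I*pi/3) + exp(-2*I*pi/3) = 0.)
Dimension check: dim(rho) = sum (mult * dim) = 3*1 + 1*1 + 1*1 = 5 = chi_rho(e) = 5.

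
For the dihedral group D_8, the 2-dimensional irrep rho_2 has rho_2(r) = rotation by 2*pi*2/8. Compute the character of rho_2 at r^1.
chi_{rho_2}(r^1) = 2*cos(2*pi*2*1/8) = 0

Working: rho_2(r^1) is rotation by angle 2*pi*2*1/8, whose trace is 2*cos(2*pi*2*1/8) = 0.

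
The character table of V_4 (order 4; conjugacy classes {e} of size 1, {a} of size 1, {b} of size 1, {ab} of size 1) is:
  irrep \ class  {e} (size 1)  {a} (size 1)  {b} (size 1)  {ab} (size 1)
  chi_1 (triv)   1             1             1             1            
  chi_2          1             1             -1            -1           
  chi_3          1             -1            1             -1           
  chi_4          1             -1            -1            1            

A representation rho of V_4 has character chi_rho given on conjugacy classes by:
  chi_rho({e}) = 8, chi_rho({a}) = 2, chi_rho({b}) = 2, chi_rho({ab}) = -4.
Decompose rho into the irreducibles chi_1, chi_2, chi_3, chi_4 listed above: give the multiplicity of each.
Multiplicities: chi_1: 2, chi_2: 3, chi_3: 3, chi_4: 0.

Argument: Use <chi_rho, chi> = (1/|G|) sum_C |C| * chi_rho(C) * conj(chi(C)) with |G| = 4 for each irreducible chi in the table:
  <chi_rho, chi_1> = (1/4)[1*(8)*conj(1) + 1*(2)*conj(1) + 1*(2)*conj(1) + 1*(-4)*conj(1)]
      = (1/4)[(8) + (2) + (2) + (-4)] = 8/4 = 2
  <chi_rho, chi_2> = (1/4)[1*(8)*conj(1) + 1*(2)*conj(1) + 1*(2)*conj(-1) + 1*(-4)*conj(-1)]
      = (1/4)[(8) + (2) + (-2) + (4)] = 12/4 = 3
  <chi_rho, chi_3> = (1/4)[1*(8)*conj(1) + 1*(2)*conj(-1) + 1*(2)*conj(1) + 1*(-4)*conj(-1)]
      = (1/4)[(8) + (-2) + (2) + (4)] = 12/4 = 3
  <chi_rho, chi_4> = (1/4)[1*(8)*conj(1) + 1*(2)*conj(-1) + 1*(2)*conj(-1) + 1*(-4)*conj(1)]
      = (1/4)[(8) + (-2) + (-2) + (-4)] = 0/4 = 0
Dimension check: dim(rho) = sum (mult * dim) = 2*1 + 3*1 + 3*1 + 0*1 = 8 = chi_rho(e) = 8.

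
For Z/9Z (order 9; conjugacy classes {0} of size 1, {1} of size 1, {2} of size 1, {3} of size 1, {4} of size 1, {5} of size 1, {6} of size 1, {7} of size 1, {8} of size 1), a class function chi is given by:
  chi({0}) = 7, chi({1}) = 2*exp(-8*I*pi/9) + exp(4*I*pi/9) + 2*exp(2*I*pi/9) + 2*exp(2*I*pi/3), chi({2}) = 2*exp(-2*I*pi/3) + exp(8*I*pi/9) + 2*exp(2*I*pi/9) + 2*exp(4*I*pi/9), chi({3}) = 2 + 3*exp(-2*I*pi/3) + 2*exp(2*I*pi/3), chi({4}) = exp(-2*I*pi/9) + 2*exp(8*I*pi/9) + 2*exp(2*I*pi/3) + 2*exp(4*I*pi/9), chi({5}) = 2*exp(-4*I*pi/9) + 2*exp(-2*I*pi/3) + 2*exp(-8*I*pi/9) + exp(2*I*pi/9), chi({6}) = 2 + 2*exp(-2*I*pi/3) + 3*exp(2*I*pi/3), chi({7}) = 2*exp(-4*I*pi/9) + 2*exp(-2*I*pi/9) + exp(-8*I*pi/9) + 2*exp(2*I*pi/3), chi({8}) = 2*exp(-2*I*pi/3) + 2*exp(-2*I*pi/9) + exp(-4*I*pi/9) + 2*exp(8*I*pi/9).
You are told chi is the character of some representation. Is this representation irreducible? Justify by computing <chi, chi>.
Not irreducible (reducible): <chi, chi> = 13 > 1.

Solution. <chi, chi> = (1/|G|) sum_C |C| * |chi(C)|^2 = (1/9)[1*|7|^2 + 1*|2*exp(-8*I*pi/9) + exp(4*I*pi/9) + 2*exp(2*I*pi/9) + 2*exp(2*I*pi/3)|^2 + 1*|2*exp(-2*I*pi/3) + exp(8*I*pi/9) + 2*exp(2*I*pi/9) + 2*exp(4*I*pi/9)|^2 + 1*|2 + 3*exp(-2*I*pi/3) + 2*exp(2*I*pi/3)|^2 + 1*|exp(-2*I*pi/9) + 2*exp(8*I*pi/9) + 2*exp(2*I*pi/3) + 2*exp(4*I*pi/9)|^2 + 1*|2*exp(-4*I*pi/9) + 2*exp(-2*I*pi/3) + 2*exp(-8*I*pi/9) + exp(2*I*pi/9)|^2 + 1*|2 + 2*exp(-2*I*pi/3) + 3*exp(2*I*pi/3)|^2 + 1*|2*exp(-4*I*pi/9) + 2*exp(-2*I*pi/9) + exp(-8*I*pi/9) + 2*exp(2*I*pi/3)|^2 + 1*|2*exp(-2*I*pi/3) + 2*exp(-2*I*pi/9) + exp(-4*I*pi/9) + 2*exp(8*I*pi/9)|^2]
  = (1/9)[(49) + (13 + 8*exp(-4*I*pi/9) + 4*exp(-2*I*pi/9) + 2*exp(-2*I*pi/3) + 4*exp(-8*I*pi/9) + 4*exp(8*I*pi/9) + 2*exp(2*I*pi/3) + 4*exp(2*I*pi/9) + 8*exp(4*I*pi/9)) + (13 + 4*exp(-4*I*pi/9) + 8*exp(-8*I*pi/9) + 4*exp(-2*I*pi/9) + 2*exp(-2*I*pi/3) + 2*exp(2*I*pi/3) + 4*exp(2*I*pi/9) + 8*exp(8*I*pi/9) + 4*exp(4*I*pi/9)) + (1) + (13 + 8*exp(-2*I*pi/9) + 4*exp(-4*I*pi/9) + 2*exp(-2*I*pi/3) + 4*exp(-8*I*pi/9) + 4*exp(8*I*pi/9) + 2*exp(2*I*pi/3) + 4*exp(4*I*pi/9) + 8*exp(2*I*pi/9)) + (13 + 8*exp(-2*I*pi/9) + 4*exp(-4*I*pi/9) + 2*exp(-2*I*pi/3) + 4*exp(-8*I*pi/9) + 4*exp(8*I*pi/9) + 2*exp(2*I*pi/3) + 4*exp(4*I*pi/9) + 8*exp(2*I*pi/9)) + (1) + (13 + 4*exp(-4*I*pi/9) + 8*exp(-8*I*pi/9) + 4*exp(-2*I*pi/9) + 2*exp(-2*I*pi/3) + 2*exp(2*I*pi/3) + 4*exp(2*I*pi/9) + 8*exp(8*I*pi/9) + 4*exp(4*I*pi/9)) + (13 + 8*exp(-4*I*pi/9) + 4*exp(-2*I*pi/9) + 2*exp(-2*I*pi/3) + 4*exp(-8*I*pi/9) + 4*exp(8*I*pi/9) + 2*exp(2*I*pi/3) + 4*exp(2*I*pi/9) + 8*exp(4*I*pi/9))] = 117/9 = 13.
(Exp terms are combined using exp(i*s)*conj(exp(i*t)) = exp(i*(s-t)), and sums of them are collapsed using the identity that for every m > 1 the m distinct m-th roots of unity sum to 0, e.g. 1 + exp(2*I*pi/3) + exp(-2*I*pi/3) = 0.)
A character is irreducible iff <chi, chi> = 1, so this representation is reducible.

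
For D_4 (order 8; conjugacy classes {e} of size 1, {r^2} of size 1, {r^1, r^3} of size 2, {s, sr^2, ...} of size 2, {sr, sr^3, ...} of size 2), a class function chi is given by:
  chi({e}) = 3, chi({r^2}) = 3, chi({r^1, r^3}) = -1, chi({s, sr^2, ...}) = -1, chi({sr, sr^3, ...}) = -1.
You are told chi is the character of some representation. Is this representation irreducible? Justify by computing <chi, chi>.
Not irreducible (reducible): <chi, chi> = 3 > 1.

Derivation: <chi, chi> = (1/|G|) sum_C |C| * |chi(C)|^2 = (1/8)[1*|3|^2 + 1*|3|^2 + 2*|-1|^2 + 2*|-1|^2 + 2*|-1|^2]
  = (1/8)[(9) + (9) + (2) + (2) + (2)] = 24/8 = 3.
A character is irreducible iff <chi, chi> = 1, so this representation is reducible.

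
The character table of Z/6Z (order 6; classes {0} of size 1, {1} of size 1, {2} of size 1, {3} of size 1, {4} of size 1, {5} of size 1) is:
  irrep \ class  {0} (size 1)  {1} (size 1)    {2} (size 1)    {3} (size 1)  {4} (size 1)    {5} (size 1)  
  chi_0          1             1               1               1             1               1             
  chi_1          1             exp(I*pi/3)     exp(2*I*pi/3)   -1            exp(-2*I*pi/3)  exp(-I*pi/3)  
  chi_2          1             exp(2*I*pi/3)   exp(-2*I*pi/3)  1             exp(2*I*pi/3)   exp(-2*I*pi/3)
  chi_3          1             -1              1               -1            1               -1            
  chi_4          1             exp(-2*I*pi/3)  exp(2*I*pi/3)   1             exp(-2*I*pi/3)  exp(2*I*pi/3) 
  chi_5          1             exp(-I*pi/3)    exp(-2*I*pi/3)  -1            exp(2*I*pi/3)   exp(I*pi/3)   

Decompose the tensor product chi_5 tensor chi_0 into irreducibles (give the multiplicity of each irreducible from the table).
chi_5 tensor chi_0 = chi_5 (all other irreducibles have multiplicity 0).

Details: The character of a tensor product is the pointwise product (chi_5 * chi_0)(C) = chi_5(C) * chi_0(C):
  {0}: (1)*(1), {1}: (exp(-I*pi/3))*(1), {2}: (exp(-2*I*pi/3))*(1), {3}: (-1)*(1), {4}: (exp(2*I*pi/3))*(1), {5}: (exp(I*pi/3))*(1)
so (chi_5 * chi_0) takes values
  {0} -> 1, {1} -> exp(-I*pi/3), {2} -> exp(-2*I*pi/3), {3} -> -1, {4} -> exp(2*I*pi/3), {5} -> exp(I*pi/3).
Now take the inner product of this character with each irreducible chi from the table, <chi_5*chi_0, chi> = (1/6) sum_C |C| (chi_5*chi_0)(C) conj(chi(C)):
  <chi_5*chi_0, chi_0> = (1/6)[1*(1)*conj(1) + 1*(exp(-I*pi/3))*conj(1) + 1*(exp(-2*I*pi/3))*conj(1) + 1*(-1)*conj(1) + 1*(exp(2*I*pi/3))*conj(1) + 1*(exp(I*pi/3))*conj(1)]
      = (1/6)[(1) + (exp(-I*pi/3)) + (exp(-2*I*pi/3)) + (-1) + (exp(2*I*pi/3)) + (exp(I*pi/3))] = 0/6 = 0
  <chi_5*chi_0, chi_1> = (1/6)[1*(1)*conj(1) + 1*(exp(-I*pi/3))*conj(exp(I*pi/3)) + 1*(exp(-2*I*pi/3))*conj(exp(2*I*pi/3)) + 1*(-1)*conj(-1) + 1*(exp(2*I*pi/3))*conj(exp(-2*I*pi/3)) + 1*(exp(I*pi/3))*conj(exp(-I*pi/3))]
      = (1/6)[(1) + (exp(-2*I*pi/3)) + (exp(2*I*pi/3)) + (1) + (exp(-2*I*pi/3)) + (exp(2*I*pi/3))] = 0/6 = 0
  <chi_5*chi_0, chi_2> = (1/6)[1*(1)*conj(1) + 1*(exp(-I*pi/3))*conj(exp(2*I*pi/3)) + 1*(exp(-2*I*pi/3))*conj(exp(-2*I*pi/3)) + 1*(-1)*conj(1) + 1*(exp(2*I*pi/3))*conj(exp(2*I*pi/3)) + 1*(exp(I*pi/3))*conj(exp(-2*I*pi/3))]
      = (1/6)[(1) + (-1) + (1) + (-1) + (1) + (-1)] = 0/6 = 0
  <chi_5*chi_0, chi_3> = (1/6)[1*(1)*conj(1) + 1*(exp(-I*pi/3))*conj(-1) + 1*(exp(-2*I*pi/3))*conj(1) + 1*(-1)*conj(-1) + 1*(exp(2*I*pi/3))*conj(1) + 1*(exp(I*pi/3))*conj(-1)]
      = (1/6)[(1) + (-exp(-I*pi/3)) + (exp(-2*I*pi/3)) + (1) + (exp(2*I*pi/3)) + (-exp(I*pi/3))] = 0/6 = 0
  <chi_5*chi_0, chi_4> = (1/6)[1*(1)*conj(1) + 1*(exp(-I*pi/3))*conj(exp(-2*I*pi/3)) + 1*(exp(-2*I*pi/3))*conj(exp(2*I*pi/3)) + 1*(-1)*conj(1) + 1*(exp(2*I*pi/3))*conj(exp(-2*I*pi/3)) + 1*(exp(I*pi/3))*conj(exp(2*I*pi/3))]
      = (1/6)[(1) + (exp(I*pi/3)) + (exp(2*I*pi/3)) + (-1) + (exp(-2*I*pi/3)) + (exp(-I*pi/3))] = 0/6 = 0
  <chi_5*chi_0, chi_5> = (1/6)[1*(1)*conj(1) + 1*(exp(-I*pi/3))*conj(exp(-I*pi/3)) + 1*(exp(-2*I*pi/3))*conj(exp(-2*I*pi/3)) + 1*(-1)*conj(-1) + 1*(exp(2*I*pi/3))*conj(exp(2*I*pi/3)) + 1*(exp(I*pi/3))*conj(exp(I*pi/3))]
      = (1/6)[(1) + (1) + (1) + (1) + (1) + (1)] = 6/6 = 1
(Exp terms are combined using exp(i*s)*conj(exp(i*t)) = exp(i*(s-t)), and sums of them are collapsed using the identity that for every m > 1 the m distinct m-th roots of unity sum to 0, e.g. 1 + exp(2*I*pi/3) + exp(-2*I*pi/3) = 0.)
Hence the multiplicities are chi_5: 1. Dimension check: dim(chi_5)*dim(chi_0) = 1*1 = 1 and sum (mult * dim) = 1*1 = 1.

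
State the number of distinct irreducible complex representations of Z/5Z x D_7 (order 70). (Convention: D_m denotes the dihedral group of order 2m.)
25

Solution. The number of irreducible complex representations of a finite group equals its number of conjugacy classes. For a direct product, #classes(G x H) = #classes(G) * #classes(H). Z/5Z has 5 classes (abelian), D_7 has 5 classes, so 5 * 5 = 25, so Z/5Z x D_7 (order 70) has exactly 25 irreducible complex representations.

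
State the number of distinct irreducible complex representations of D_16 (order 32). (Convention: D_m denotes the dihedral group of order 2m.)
11

Details: The number of irreducible complex representations of a finite group equals its number of conjugacy classes. D_16 has 11 conjugacy classes (n/2 + 3 for n even), so D_16 (order 32) has exactly 11 irreducible complex representations.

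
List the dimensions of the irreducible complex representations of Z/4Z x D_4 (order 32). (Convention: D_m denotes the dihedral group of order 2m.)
Dimensions: 1, 1, 1, 1, 1, 1, 1, 1, 1, 1, 1, 1, 1, 1, 1, 1, 2, 2, 2, 2

Why: There are 20 irreducibles (= number of conjugacy classes). Their dimensions d_i satisfy sum d_i^2 = |G| = 32: 1 + 1 + 1 + 1 + 1 + 1 + 1 + 1 + 1 + 1 + 1 + 1 + 1 + 1 + 1 + 1 + 4 + 4 + 4 + 4 = 32. (For the product with Z/4Z: each of the 4 1-dim characters of Z/4Z tensors with each irrep of D_4, giving 4 copies of each D_4-dimension.)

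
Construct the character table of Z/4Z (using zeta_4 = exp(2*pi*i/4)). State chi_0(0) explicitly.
Character table of Z/4Z (irreps indexed chi_0,...,chi_3 with chi_k(m) = zeta_4^(k*m), zeta_4 = exp(2*pi*i/4)):
  irrep \ class  {0} (size 1)  {1} (size 1)  {2} (size 1)  {3} (size 1)
  chi_0          1             1             1             1           
  chi_1          1             I             -1            -I          
  chi_2          1             -1            1             -1          
  chi_3          1             -I            -1            I           

Spot check: chi_0(0) = zeta_4^(0*0) = zeta_4^0 = 1.

Proof sketch: Z/4Z is abelian, so all 4 irreducible complex representations are 1-dimensional. They are given by chi_k(m) = zeta_4^(k*m) for k = 0,...,3. Row orthogonality: sum_m chi_k(m) conj(chi_l(m)) = 4 * [k = l].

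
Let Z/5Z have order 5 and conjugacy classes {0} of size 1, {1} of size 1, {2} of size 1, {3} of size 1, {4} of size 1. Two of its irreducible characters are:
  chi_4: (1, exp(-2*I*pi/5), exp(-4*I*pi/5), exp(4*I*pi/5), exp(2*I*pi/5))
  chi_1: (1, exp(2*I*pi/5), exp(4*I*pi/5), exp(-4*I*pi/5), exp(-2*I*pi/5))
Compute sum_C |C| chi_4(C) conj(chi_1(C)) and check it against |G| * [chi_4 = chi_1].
Sum = 0; so <chi_4, chi_1> = 0 (distinct irreducibles are orthogonal).

Reasoning: Compute term by term over conjugacy classes (|C| * chi_4(C) * conj(chi_1(C))):
  1*(1)*conj(1) + 1*(exp(-2*I*pi/5))*conj(exp(2*I*pi/5)) + 1*(exp(-4*I*pi/5))*conj(exp(4*I*pi/5)) + 1*(exp(4*I*pi/5))*conj(exp(-4*I*pi/5)) + 1*(exp(2*I*pi/5))*conj(exp(-2*I*pi/5))
  = (1) + (exp(-4*I*pi/5)) + (exp(2*I*pi/5)) + (exp(-2*I*pi/5)) + (exp(4*I*pi/5))
  = 0.
(Exp terms are combined using exp(i*s)*conj(exp(i*t)) = exp(i*(s-t)), and sums of them are collapsed using the identity that for every m > 1 the m distinct m-th roots of unity sum to 0, e.g. 1 + exp(2*I*pi/3) + exp(-2*I*pi/3) = 0.)
Dividing by |G| = 5 gives 0/5 = 0, matching the row-orthogonality relation <chi_4, chi_1> = [chi_4 = chi_1].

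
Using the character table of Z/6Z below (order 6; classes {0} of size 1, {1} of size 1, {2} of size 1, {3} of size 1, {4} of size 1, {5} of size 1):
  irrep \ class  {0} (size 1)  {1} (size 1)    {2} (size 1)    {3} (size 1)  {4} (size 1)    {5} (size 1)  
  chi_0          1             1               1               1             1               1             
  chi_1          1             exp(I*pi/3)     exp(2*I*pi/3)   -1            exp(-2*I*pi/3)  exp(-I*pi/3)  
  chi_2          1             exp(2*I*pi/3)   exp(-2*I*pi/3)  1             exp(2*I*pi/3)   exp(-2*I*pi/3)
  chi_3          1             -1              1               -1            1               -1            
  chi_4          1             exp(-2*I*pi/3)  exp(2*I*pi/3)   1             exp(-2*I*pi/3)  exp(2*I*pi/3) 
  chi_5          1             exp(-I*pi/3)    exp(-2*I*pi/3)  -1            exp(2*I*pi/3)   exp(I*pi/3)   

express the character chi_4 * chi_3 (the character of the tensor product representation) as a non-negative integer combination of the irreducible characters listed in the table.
chi_4 tensor chi_3 = chi_1 (all other irreducibles have multiplicity 0).

Why: The character of a tensor product is the pointwise product (chi_4 * chi_3)(C) = chi_4(C) * chi_3(C):
  {0}: (1)*(1), {1}: (exp(-2*I*pi/3))*(-1), {2}: (exp(2*I*pi/3))*(1), {3}: (1)*(-1), {4}: (exp(-2*I*pi/3))*(1), {5}: (exp(2*I*pi/3))*(-1)
so (chi_4 * chi_3) takes values
  {0} -> 1, {1} -> -exp(-2*I*pi/3), {2} -> exp(2*I*pi/3), {3} -> -1, {4} -> exp(-2*I*pi/3), {5} -> -exp(2*I*pi/3).
Now take the inner product of this character with each irreducible chi from the table, <chi_4*chi_3, chi> = (1/6) sum_C |C| (chi_4*chi_3)(C) conj(chi(C)):
  <chi_4*chi_3, chi_0> = (1/6)[1*(1)*conj(1) + 1*(-exp(-2*I*pi/3))*conj(1) + 1*(exp(2*I*pi/3))*conj(1) + 1*(-1)*conj(1) + 1*(exp(-2*I*pi/3))*conj(1) + 1*(-exp(2*I*pi/3))*conj(1)]
      = (1/6)[(1) + (-exp(-2*I*pi/3)) + (exp(2*I*pi/3)) + (-1) + (exp(-2*I*pi/3)) + (-exp(2*I*pi/3))] = 0/6 = 0
  <chi_4*chi_3, chi_1> = (1/6)[1*(1)*conj(1) + 1*(-exp(-2*I*pi/3))*conj(exp(I*pi/3)) + 1*(exp(2*I*pi/3))*conj(exp(2*I*pi/3)) + 1*(-1)*conj(-1) + 1*(exp(-2*I*pi/3))*conj(exp(-2*I*pi/3)) + 1*(-exp(2*I*pi/3))*conj(exp(-I*pi/3))]
      = (1/6)[(1) + (1) + (1) + (1) + (1) + (1)] = 6/6 = 1
  <chi_4*chi_3, chi_2> = (1/6)[1*(1)*conj(1) + 1*(-exp(-2*I*pi/3))*conj(exp(2*I*pi/3)) + 1*(exp(2*I*pi/3))*conj(exp(-2*I*pi/3)) + 1*(-1)*conj(1) + 1*(exp(-2*I*pi/3))*conj(exp(2*I*pi/3)) + 1*(-exp(2*I*pi/3))*conj(exp(-2*I*pi/3))]
      = (1/6)[(1) + (-exp(2*I*pi/3)) + (exp(-2*I*pi/3)) + (-1) + (exp(2*I*pi/3)) + (-exp(-2*I*pi/3))] = 0/6 = 0
  <chi_4*chi_3, chi_3> = (1/6)[1*(1)*conj(1) + 1*(-exp(-2*I*pi/3))*conj(-1) + 1*(exp(2*I*pi/3))*conj(1) + 1*(-1)*conj(-1) + 1*(exp(-2*I*pi/3))*conj(1) + 1*(-exp(2*I*pi/3))*conj(-1)]
      = (1/6)[(1) + (exp(-2*I*pi/3)) + (exp(2*I*pi/3)) + (1) + (exp(-2*I*pi/3)) + (exp(2*I*pi/3))] = 0/6 = 0
  <chi_4*chi_3, chi_4> = (1/6)[1*(1)*conj(1) + 1*(-exp(-2*I*pi/3))*conj(exp(-2*I*pi/3)) + 1*(exp(2*I*pi/3))*conj(exp(2*I*pi/3)) + 1*(-1)*conj(1) + 1*(exp(-2*I*pi/3))*conj(exp(-2*I*pi/3)) + 1*(-exp(2*I*pi/3))*conj(exp(2*I*pi/3))]
      = (1/6)[(1) + (-1) + (1) + (-1) + (1) + (-1)] = 0/6 = 0
  <chi_4*chi_3, chi_5> = (1/6)[1*(1)*conj(1) + 1*(-exp(-2*I*pi/3))*conj(exp(-I*pi/3)) + 1*(exp(2*I*pi/3))*conj(exp(-2*I*pi/3)) + 1*(-1)*conj(-1) + 1*(exp(-2*I*pi/3))*conj(exp(2*I*pi/3)) + 1*(-exp(2*I*pi/3))*conj(exp(I*pi/3))]
      = (1/6)[(1) + (-exp(-I*pi/3)) + (exp(-2*I*pi/3)) + (1) + (exp(2*I*pi/3)) + (-exp(I*pi/3))] = 0/6 = 0
(Exp terms are combined using exp(i*s)*conj(exp(i*t)) = exp(i*(s-t)), and sums of them are collapsed using the identity that for every m > 1 the m distinct m-th roots of unity sum to 0, e.g. 1 + exp(2*I*pi/3) + exp(-2*I*pi/3) = 0.)
Hence the multiplicities are chi_1: 1. Dimension check: dim(chi_4)*dim(chi_3) = 1*1 = 1 and sum (mult * dim) = 1*1 = 1.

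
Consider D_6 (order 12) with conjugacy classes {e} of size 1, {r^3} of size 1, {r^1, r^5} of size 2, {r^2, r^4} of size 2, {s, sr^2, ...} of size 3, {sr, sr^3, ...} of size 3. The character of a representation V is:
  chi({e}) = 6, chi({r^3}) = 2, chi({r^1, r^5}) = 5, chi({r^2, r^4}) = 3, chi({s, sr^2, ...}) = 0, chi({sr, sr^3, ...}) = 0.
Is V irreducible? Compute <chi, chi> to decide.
Not irreducible (reducible): <chi, chi> = 9 > 1.

Working: <chi, chi> = (1/|G|) sum_C |C| * |chi(C)|^2 = (1/12)[1*|6|^2 + 1*|2|^2 + 2*|5|^2 + 2*|3|^2 + 3*|0|^2 + 3*|0|^2]
  = (1/12)[(36) + (4) + (50) + (18) + (0) + (0)] = 108/12 = 9.
A character is irreducible iff <chi, chi> = 1, so this representation is reducible.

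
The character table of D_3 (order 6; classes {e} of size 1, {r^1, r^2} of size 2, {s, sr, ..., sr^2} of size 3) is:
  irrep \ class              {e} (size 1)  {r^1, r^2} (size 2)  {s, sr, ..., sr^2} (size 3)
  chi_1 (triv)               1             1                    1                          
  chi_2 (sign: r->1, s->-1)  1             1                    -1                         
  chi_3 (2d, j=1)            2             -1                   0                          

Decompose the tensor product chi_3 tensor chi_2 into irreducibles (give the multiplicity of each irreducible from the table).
chi_3 tensor chi_2 = chi_3 (all other irreducibles have multiplicity 0).

Reasoning: The character of a tensor product is the pointwise product (chi_3 * chi_2)(C) = chi_3(C) * chi_2(C):
  {e}: (2)*(1), {r^1, r^2}: (-1)*(1), {s, sr, ..., sr^2}: (0)*(-1)
so (chi_3 * chi_2) takes values
  {e} -> 2, {r^1, r^2} -> -1, {s, sr, ..., sr^2} -> 0.
Now take the inner product of this character with each irreducible chi from the table, <chi_3*chi_2, chi> = (1/6) sum_C |C| (chi_3*chi_2)(C) conj(chi(C)):
  <chi_3*chi_2, chi_1> = (1/6)[1*(2)*conj(1) + 2*(-1)*conj(1) + 3*(0)*conj(1)]
      = (1/6)[(2) + (-2) + (0)] = 0/6 = 0
  <chi_3*chi_2, chi_2> = (1/6)[1*(2)*conj(1) + 2*(-1)*conj(1) + 3*(0)*conj(-1)]
      = (1/6)[(2) + (-2) + (0)] = 0/6 = 0
  <chi_3*chi_2, chi_3> = (1/6)[1*(2)*conj(2) + 2*(-1)*conj(-1) + 3*(0)*conj(0)]
      = (1/6)[(4) + (2) + (0)] = 6/6 = 1
Hence the multiplicities are chi_3: 1. Dimension check: dim(chi_3)*dim(chi_2) = 2*1 = 2 and sum (mult * dim) = 1*2 = 2.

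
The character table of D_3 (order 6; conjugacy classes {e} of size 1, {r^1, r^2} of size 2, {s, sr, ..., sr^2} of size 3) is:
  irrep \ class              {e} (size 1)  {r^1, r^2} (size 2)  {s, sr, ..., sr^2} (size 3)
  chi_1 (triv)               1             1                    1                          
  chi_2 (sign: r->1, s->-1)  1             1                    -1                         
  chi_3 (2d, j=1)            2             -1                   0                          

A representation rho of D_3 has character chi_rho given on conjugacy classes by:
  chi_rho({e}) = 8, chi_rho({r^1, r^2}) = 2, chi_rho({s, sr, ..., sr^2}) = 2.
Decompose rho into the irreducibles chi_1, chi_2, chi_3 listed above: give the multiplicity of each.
Multiplicities: chi_1: 3, chi_2: 1, chi_3: 2.

Details: Use <chi_rho, chi> = (1/|G|) sum_C |C| * chi_rho(C) * conj(chi(C)) with |G| = 6 for each irreducible chi in the table:
  <chi_rho, chi_1> = (1/6)[1*(8)*conj(1) + 2*(2)*conj(1) + 3*(2)*conj(1)]
      = (1/6)[(8) + (4) + (6)] = 18/6 = 3
  <chi_rho, chi_2> = (1/6)[1*(8)*conj(1) + 2*(2)*conj(1) + 3*(2)*conj(-1)]
      = (1/6)[(8) + (4) + (-6)] = 6/6 = 1
  <chi_rho, chi_3> = (1/6)[1*(8)*conj(2) + 2*(2)*conj(-1) + 3*(2)*conj(0)]
      = (1/6)[(16) + (-4) + (0)] = 12/6 = 2
Dimension check: dim(rho) = sum (mult * dim) = 3*1 + 1*1 + 2*2 = 8 = chi_rho(e) = 8.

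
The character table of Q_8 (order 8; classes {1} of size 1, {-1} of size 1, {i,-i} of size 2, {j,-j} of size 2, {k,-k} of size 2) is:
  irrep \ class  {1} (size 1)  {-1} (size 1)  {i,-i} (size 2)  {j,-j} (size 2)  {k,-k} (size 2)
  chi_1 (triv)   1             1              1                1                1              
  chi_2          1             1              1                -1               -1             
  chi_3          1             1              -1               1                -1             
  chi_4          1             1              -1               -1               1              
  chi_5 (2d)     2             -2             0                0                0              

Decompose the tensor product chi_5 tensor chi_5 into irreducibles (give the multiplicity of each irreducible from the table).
chi_5 tensor chi_5 = chi_1 + chi_2 + chi_3 + chi_4 (all other irreducibles have multiplicity 0).

Working: The character of a tensor product is the pointwise product (chi_5 * chi_5)(C) = chi_5(C) * chi_5(C):
  {1}: (2)*(2), {-1}: (-2)*(-2), {i,-i}: (0)*(0), {j,-j}: (0)*(0), {k,-k}: (0)*(0)
so (chi_5 * chi_5) takes values
  {1} -> 4, {-1} -> 4, {i,-i} -> 0, {j,-j} -> 0, {k,-k} -> 0.
Now take the inner product of this character with each irreducible chi from the table, <chi_5*chi_5, chi> = (1/8) sum_C |C| (chi_5*chi_5)(C) conj(chi(C)):
  <chi_5*chi_5, chi_1> = (1/8)[1*(4)*conj(1) + 1*(4)*conj(1) + 2*(0)*conj(1) + 2*(0)*conj(1) + 2*(0)*conj(1)]
      = (1/8)[(4) + (4) + (0) + (0) + (0)] = 8/8 = 1
  <chi_5*chi_5, chi_2> = (1/8)[1*(4)*conj(1) + 1*(4)*conj(1) + 2*(0)*conj(1) + 2*(0)*conj(-1) + 2*(0)*conj(-1)]
      = (1/8)[(4) + (4) + (0) + (0) + (0)] = 8/8 = 1
  <chi_5*chi_5, chi_3> = (1/8)[1*(4)*conj(1) + 1*(4)*conj(1) + 2*(0)*conj(-1) + 2*(0)*conj(1) + 2*(0)*conj(-1)]
      = (1/8)[(4) + (4) + (0) + (0) + (0)] = 8/8 = 1
  <chi_5*chi_5, chi_4> = (1/8)[1*(4)*conj(1) + 1*(4)*conj(1) + 2*(0)*conj(-1) + 2*(0)*conj(-1) + 2*(0)*conj(1)]
      = (1/8)[(4) + (4) + (0) + (0) + (0)] = 8/8 = 1
  <chi_5*chi_5, chi_5> = (1/8)[1*(4)*conj(2) + 1*(4)*conj(-2) + 2*(0)*conj(0) + 2*(0)*conj(0) + 2*(0)*conj(0)]
      = (1/8)[(8) + (-8) + (0) + (0) + (0)] = 0/8 = 0
Hence the multiplicities are chi_1: 1, chi_2: 1, chi_3: 1, chi_4: 1. Dimension check: dim(chi_5)*dim(chi_5) = 2*2 = 4 and sum (mult * dim) = 1*1 + 1*1 + 1*1 + 1*1 = 4.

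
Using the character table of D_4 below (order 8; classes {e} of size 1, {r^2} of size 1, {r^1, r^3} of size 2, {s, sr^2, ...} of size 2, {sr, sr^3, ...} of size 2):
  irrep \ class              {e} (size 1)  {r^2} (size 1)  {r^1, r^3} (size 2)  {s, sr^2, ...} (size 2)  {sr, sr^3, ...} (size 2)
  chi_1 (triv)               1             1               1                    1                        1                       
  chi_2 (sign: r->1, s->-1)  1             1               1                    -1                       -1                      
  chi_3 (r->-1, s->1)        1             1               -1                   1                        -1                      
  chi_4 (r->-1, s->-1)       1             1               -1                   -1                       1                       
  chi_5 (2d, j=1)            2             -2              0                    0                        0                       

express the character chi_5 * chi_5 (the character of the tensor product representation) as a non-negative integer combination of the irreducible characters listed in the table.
chi_5 tensor chi_5 = chi_1 + chi_2 + chi_3 + chi_4 (all other irreducibles have multiplicity 0).

Derivation: The character of a tensor product is the pointwise product (chi_5 * chi_5)(C) = chi_5(C) * chi_5(C):
  {e}: (2)*(2), {r^2}: (-2)*(-2), {r^1, r^3}: (0)*(0), {s, sr^2, ...}: (0)*(0), {sr, sr^3, ...}: (0)*(0)
so (chi_5 * chi_5) takes values
  {e} -> 4, {r^2} -> 4, {r^1, r^3} -> 0, {s, sr^2, ...} -> 0, {sr, sr^3, ...} -> 0.
Now take the inner product of this character with each irreducible chi from the table, <chi_5*chi_5, chi> = (1/8) sum_C |C| (chi_5*chi_5)(C) conj(chi(C)):
  <chi_5*chi_5, chi_1> = (1/8)[1*(4)*conj(1) + 1*(4)*conj(1) + 2*(0)*conj(1) + 2*(0)*conj(1) + 2*(0)*conj(1)]
      = (1/8)[(4) + (4) + (0) + (0) + (0)] = 8/8 = 1
  <chi_5*chi_5, chi_2> = (1/8)[1*(4)*conj(1) + 1*(4)*conj(1) + 2*(0)*conj(1) + 2*(0)*conj(-1) + 2*(0)*conj(-1)]
      = (1/8)[(4) + (4) + (0) + (0) + (0)] = 8/8 = 1
  <chi_5*chi_5, chi_3> = (1/8)[1*(4)*conj(1) + 1*(4)*conj(1) + 2*(0)*conj(-1) + 2*(0)*conj(1) + 2*(0)*conj(-1)]
      = (1/8)[(4) + (4) + (0) + (0) + (0)] = 8/8 = 1
  <chi_5*chi_5, chi_4> = (1/8)[1*(4)*conj(1) + 1*(4)*conj(1) + 2*(0)*conj(-1) + 2*(0)*conj(-1) + 2*(0)*conj(1)]
      = (1/8)[(4) + (4) + (0) + (0) + (0)] = 8/8 = 1
  <chi_5*chi_5, chi_5> = (1/8)[1*(4)*conj(2) + 1*(4)*conj(-2) + 2*(0)*conj(0) + 2*(0)*conj(0) + 2*(0)*conj(0)]
      = (1/8)[(8) + (-8) + (0) + (0) + (0)] = 0/8 = 0
Hence the multiplicities are chi_1: 1, chi_2: 1, chi_3: 1, chi_4: 1. Dimension check: dim(chi_5)*dim(chi_5) = 2*2 = 4 and sum (mult * dim) = 1*1 + 1*1 + 1*1 + 1*1 = 4.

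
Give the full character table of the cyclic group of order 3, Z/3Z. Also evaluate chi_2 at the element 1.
Character table of Z/3Z (irreps indexed chi_0,...,chi_2 with chi_k(m) = zeta_3^(k*m), zeta_3 = exp(2*pi*i/3)):
  irrep \ class  {0} (size 1)  {1} (size 1)    {2} (size 1)  
  chi_0          1             1               1             
  chi_1          1             exp(2*I*pi/3)   exp(-2*I*pi/3)
  chi_2          1             exp(-2*I*pi/3)  exp(2*I*pi/3) 

Spot check: chi_2(1) = zeta_3^(2*1) = zeta_3^2 = exp(-2*I*pi/3).

Solution. Z/3Z is abelian, so all 3 irreducible complex representations are 1-dimensional. They are given by chi_k(m) = zeta_3^(k*m) for k = 0,...,2. Row orthogonality: sum_m chi_k(m) conj(chi_l(m)) = 3 * [k = l].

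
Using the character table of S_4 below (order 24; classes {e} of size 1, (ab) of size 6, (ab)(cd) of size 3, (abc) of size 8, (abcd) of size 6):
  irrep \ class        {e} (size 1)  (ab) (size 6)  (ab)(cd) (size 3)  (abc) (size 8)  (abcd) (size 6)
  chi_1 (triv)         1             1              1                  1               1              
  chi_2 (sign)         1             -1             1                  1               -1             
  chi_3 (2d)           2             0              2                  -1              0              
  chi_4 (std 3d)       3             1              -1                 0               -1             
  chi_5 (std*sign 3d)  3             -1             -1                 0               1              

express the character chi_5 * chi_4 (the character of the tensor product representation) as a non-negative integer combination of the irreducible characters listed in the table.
chi_5 tensor chi_4 = chi_2 + chi_3 + chi_4 + chi_5 (all other irreducibles have multiplicity 0).

Explanation: The character of a tensor product is the pointwise product (chi_5 * chi_4)(C) = chi_5(C) * chi_4(C):
  {e}: (3)*(3), (ab): (-1)*(1), (ab)(cd): (-1)*(-1), (abc): (0)*(0), (abcd): (1)*(-1)
so (chi_5 * chi_4) takes values
  {e} -> 9, (ab) -> -1, (ab)(cd) -> 1, (abc) -> 0, (abcd) -> -1.
Now take the inner product of this character with each irreducible chi from the table, <chi_5*chi_4, chi> = (1/24) sum_C |C| (chi_5*chi_4)(C) conj(chi(C)):
  <chi_5*chi_4, chi_1> = (1/24)[1*(9)*conj(1) + 6*(-1)*conj(1) + 3*(1)*conj(1) + 8*(0)*conj(1) + 6*(-1)*conj(1)]
      = (1/24)[(9) + (-6) + (3) + (0) + (-6)] = 0/24 = 0
  <chi_5*chi_4, chi_2> = (1/24)[1*(9)*conj(1) + 6*(-1)*conj(-1) + 3*(1)*conj(1) + 8*(0)*conj(1) + 6*(-1)*conj(-1)]
      = (1/24)[(9) + (6) + (3) + (0) + (6)] = 24/24 = 1
  <chi_5*chi_4, chi_3> = (1/24)[1*(9)*conj(2) + 6*(-1)*conj(0) + 3*(1)*conj(2) + 8*(0)*conj(-1) + 6*(-1)*conj(0)]
      = (1/24)[(18) + (0) + (6) + (0) + (0)] = 24/24 = 1
  <chi_5*chi_4, chi_4> = (1/24)[1*(9)*conj(3) + 6*(-1)*conj(1) + 3*(1)*conj(-1) + 8*(0)*conj(0) + 6*(-1)*conj(-1)]
      = (1/24)[(27) + (-6) + (-3) + (0) + (6)] = 24/24 = 1
  <chi_5*chi_4, chi_5> = (1/24)[1*(9)*conj(3) + 6*(-1)*conj(-1) + 3*(1)*conj(-1) + 8*(0)*conj(0) + 6*(-1)*conj(1)]
      = (1/24)[(27) + (6) + (-3) + (0) + (-6)] = 24/24 = 1
Hence the multiplicities are chi_2: 1, chi_3: 1, chi_4: 1, chi_5: 1. Dimension check: dim(chi_5)*dim(chi_4) = 3*3 = 9 and sum (mult * dim) = 1*1 + 1*2 + 1*3 + 1*3 = 9.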